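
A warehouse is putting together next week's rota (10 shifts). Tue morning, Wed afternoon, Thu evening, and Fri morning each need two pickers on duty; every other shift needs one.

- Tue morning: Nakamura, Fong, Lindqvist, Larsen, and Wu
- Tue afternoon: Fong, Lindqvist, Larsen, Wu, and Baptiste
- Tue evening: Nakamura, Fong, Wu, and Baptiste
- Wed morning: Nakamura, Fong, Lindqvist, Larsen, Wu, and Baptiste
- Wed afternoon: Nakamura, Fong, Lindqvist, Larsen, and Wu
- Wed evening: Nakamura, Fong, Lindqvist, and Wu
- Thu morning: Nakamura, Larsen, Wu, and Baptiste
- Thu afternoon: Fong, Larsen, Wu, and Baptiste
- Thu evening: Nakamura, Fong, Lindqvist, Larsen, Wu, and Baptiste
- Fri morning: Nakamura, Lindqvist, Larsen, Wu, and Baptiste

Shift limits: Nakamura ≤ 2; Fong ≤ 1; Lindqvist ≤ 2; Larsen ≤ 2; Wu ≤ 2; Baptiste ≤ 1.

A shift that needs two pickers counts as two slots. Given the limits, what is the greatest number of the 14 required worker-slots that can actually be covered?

10

Total capacity across all pickers is 2+1+2+2+2+1 = 10, and 14 slots are needed, so at most 10 can be filled.
An assignment achieving 10: Tue morning→Lindqvist+Larsen, Tue afternoon→Lindqvist, Tue evening→Nakamura, Wed afternoon→Wu, Wed evening→Nakamura, Thu morning→Larsen, Thu afternoon→Fong, Fri morning→Wu+Baptiste.
Loads: Nakamura 2/2, Fong 1/1, Lindqvist 2/2, Larsen 2/2, Wu 2/2, Baptiste 1/1.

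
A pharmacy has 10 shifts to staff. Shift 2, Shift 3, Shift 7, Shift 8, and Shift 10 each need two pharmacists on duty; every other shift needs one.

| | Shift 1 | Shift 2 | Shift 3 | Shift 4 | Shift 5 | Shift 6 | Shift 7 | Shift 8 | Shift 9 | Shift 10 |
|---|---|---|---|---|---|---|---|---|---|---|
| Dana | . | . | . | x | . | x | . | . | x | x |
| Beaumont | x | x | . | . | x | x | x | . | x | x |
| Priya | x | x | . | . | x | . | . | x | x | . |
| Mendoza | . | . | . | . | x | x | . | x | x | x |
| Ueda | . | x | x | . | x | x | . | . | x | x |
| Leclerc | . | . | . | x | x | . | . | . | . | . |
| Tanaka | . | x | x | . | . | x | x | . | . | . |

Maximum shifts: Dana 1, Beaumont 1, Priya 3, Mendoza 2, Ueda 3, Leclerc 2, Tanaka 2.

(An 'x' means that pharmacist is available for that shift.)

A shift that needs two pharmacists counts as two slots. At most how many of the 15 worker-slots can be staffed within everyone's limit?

Total capacity across all pharmacists is 1+1+3+2+3+2+2 = 14, and 15 slots are needed, so at most 14 can be filled.
An assignment achieving 14: Shift 1→Beaumont, Shift 2→Priya+Ueda, Shift 3→Ueda+Tanaka, Shift 4→Leclerc, Shift 5→Leclerc, Shift 6→Ueda, Shift 7→Tanaka, Shift 8→Priya+Mendoza, Shift 9→Priya, Shift 10→Dana+Mendoza.
Loads: Dana 1/1, Beaumont 1/1, Priya 3/3, Mendoza 2/2, Ueda 3/3, Leclerc 2/2, Tanaka 2/2.

14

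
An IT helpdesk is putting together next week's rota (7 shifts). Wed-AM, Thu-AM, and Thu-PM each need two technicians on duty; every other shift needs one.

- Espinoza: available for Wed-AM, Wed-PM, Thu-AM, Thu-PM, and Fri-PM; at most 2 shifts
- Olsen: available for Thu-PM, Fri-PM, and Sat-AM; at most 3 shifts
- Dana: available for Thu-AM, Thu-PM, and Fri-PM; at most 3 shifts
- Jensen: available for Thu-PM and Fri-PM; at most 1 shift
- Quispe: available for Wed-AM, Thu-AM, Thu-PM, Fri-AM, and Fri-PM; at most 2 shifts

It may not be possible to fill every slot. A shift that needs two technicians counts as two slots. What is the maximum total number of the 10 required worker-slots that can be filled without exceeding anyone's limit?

9

Total capacity across all technicians is 2+3+3+1+2 = 11, and 10 slots are needed, so at most 10 can be filled.
Shifts {Wed-AM, Wed-PM, Thu-AM, Fri-AM} need 6 slots but only Espinoza, Dana, and Quispe are available for them, supplying at most 5 — so at least 1 slot must go unfilled.
An assignment achieving 9: Wed-AM→Espinoza+Quispe, Wed-PM→Espinoza, Thu-AM→Dana, Thu-PM→Olsen+Dana, Fri-AM→Quispe, Fri-PM→Olsen, Sat-AM→Olsen.
Loads: Espinoza 2/2, Olsen 3/3, Dana 2/3, Jensen 0/1, Quispe 2/2.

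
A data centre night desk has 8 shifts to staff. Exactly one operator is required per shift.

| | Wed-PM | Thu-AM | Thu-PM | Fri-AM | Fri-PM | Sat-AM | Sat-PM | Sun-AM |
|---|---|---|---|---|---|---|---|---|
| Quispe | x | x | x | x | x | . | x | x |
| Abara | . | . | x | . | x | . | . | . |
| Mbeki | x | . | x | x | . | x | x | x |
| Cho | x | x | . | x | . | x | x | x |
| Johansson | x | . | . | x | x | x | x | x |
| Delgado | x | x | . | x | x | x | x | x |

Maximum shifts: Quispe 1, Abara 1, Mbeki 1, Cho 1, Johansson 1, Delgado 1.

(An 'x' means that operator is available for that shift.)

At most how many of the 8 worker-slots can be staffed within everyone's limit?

6

Total capacity across all operators is 1+1+1+1+1+1 = 6, and 8 slots are needed, so at most 6 can be filled.
An assignment achieving 6: Wed-PM→Cho, Thu-AM→Quispe, Thu-PM→Abara, Fri-AM→Delgado, Fri-PM→Johansson, Sat-AM→Mbeki.
Loads: Quispe 1/1, Abara 1/1, Mbeki 1/1, Cho 1/1, Johansson 1/1, Delgado 1/1.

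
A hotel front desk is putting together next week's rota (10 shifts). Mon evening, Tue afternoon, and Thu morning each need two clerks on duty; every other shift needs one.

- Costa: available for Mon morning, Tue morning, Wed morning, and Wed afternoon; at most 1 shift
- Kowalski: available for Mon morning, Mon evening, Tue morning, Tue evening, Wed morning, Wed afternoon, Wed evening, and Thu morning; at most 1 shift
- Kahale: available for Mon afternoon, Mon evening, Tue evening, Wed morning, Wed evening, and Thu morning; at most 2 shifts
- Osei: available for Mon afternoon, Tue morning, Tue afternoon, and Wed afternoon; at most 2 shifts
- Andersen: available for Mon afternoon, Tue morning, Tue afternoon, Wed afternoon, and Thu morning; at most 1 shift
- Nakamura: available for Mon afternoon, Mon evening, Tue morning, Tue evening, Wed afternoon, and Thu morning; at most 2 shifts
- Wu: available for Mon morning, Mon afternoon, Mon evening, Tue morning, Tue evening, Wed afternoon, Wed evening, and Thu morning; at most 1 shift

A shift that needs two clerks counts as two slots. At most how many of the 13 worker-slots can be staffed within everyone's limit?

10

Total capacity across all clerks is 1+1+2+2+1+2+1 = 10, and 13 slots are needed, so at most 10 can be filled.
An assignment achieving 10: Mon morning→Costa, Mon afternoon→Osei, Mon evening→Kahale+Nakamura, Tue afternoon→Osei+Andersen, Tue evening→Nakamura, Wed morning→Kowalski, Wed evening→Kahale, Thu morning→Wu.
Loads: Costa 1/1, Kowalski 1/1, Kahale 2/2, Osei 2/2, Andersen 1/1, Nakamura 2/2, Wu 1/1.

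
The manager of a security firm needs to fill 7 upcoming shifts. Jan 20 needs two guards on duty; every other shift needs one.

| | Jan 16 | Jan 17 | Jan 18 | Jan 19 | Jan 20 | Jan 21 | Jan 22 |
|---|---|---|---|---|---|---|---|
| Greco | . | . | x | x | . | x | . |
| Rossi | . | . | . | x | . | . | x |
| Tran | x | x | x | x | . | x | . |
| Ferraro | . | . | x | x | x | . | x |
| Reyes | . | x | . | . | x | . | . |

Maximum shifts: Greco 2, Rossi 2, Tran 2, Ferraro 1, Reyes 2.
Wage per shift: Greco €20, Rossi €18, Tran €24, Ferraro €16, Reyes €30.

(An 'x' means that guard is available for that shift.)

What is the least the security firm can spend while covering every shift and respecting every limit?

Jan 16 can only be covered by Tran, so that assignment is forced.
Jan 20 can only be covered by Ferraro and Reyes, so that assignment is forced.
Picking the cheapest available guard for each shift independently would cost €162, but that ignores the shift limits.
An optimal schedule: Jan 16→Tran, Jan 17→Tran, Jan 18→Greco, Jan 19→Rossi, Jan 20→Ferraro+Reyes, Jan 21→Greco, Jan 22→Rossi.
Total: 24 + 24 + 20 + 18 + 16 + 30 + 20 + 18 = €170.

€170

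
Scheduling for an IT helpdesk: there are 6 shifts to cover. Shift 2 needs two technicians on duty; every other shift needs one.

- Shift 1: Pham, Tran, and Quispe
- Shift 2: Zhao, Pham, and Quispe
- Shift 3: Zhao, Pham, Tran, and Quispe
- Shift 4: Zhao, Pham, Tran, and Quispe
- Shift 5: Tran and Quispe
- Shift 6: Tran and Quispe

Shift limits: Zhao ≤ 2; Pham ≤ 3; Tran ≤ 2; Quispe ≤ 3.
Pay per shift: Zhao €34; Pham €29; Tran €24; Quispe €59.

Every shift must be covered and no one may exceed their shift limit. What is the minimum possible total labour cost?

Picking the cheapest available technician for each shift independently would cost €183, but that ignores the shift limits.
An optimal schedule: Shift 1→Pham, Shift 2→Zhao+Pham, Shift 3→Zhao, Shift 4→Pham, Shift 5→Tran, Shift 6→Tran.
Total: 29 + 34 + 29 + 34 + 29 + 24 + 24 = €203.

€203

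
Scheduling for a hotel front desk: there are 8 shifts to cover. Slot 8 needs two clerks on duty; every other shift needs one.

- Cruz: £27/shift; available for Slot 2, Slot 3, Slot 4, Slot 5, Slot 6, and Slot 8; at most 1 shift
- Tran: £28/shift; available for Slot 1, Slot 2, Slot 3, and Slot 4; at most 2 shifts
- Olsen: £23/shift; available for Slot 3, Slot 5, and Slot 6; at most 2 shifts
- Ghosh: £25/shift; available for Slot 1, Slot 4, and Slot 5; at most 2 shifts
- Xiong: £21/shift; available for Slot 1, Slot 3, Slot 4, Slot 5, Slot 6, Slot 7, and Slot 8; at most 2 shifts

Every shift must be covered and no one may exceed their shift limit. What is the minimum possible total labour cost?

Slot 7 can only be covered by Xiong, so that assignment is forced.
Slot 8 can only be covered by Cruz and Xiong, so that assignment is forced.
Picking the cheapest available clerk for each shift independently would cost £201, but that ignores the shift limits.
An optimal schedule: Slot 1→Tran, Slot 2→Tran, Slot 3→Olsen, Slot 4→Ghosh, Slot 5→Ghosh, Slot 6→Olsen, Slot 7→Xiong, Slot 8→Cruz+Xiong.
Total: 28 + 28 + 23 + 25 + 25 + 23 + 21 + 27 + 21 = £221.

£221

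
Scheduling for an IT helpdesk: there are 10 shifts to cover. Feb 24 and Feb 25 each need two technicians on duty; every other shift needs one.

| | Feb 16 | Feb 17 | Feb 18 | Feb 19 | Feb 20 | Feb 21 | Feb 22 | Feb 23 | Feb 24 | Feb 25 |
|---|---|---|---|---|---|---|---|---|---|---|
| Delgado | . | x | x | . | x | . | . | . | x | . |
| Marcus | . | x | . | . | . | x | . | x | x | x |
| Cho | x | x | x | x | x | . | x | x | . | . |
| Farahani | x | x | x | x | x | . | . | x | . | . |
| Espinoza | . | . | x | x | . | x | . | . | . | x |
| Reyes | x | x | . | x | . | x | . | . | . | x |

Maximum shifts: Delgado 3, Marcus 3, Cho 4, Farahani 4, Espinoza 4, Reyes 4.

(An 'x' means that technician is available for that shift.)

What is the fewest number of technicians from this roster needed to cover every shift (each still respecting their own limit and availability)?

4

12 slots to fill and no one can take more than 4, so at least ⌈12/4⌉ = 3 technicians are needed.
Shifts {Feb 22, Feb 24, Feb 25} need 5 slots, but among the technicians available for them (Delgado, Marcus, Cho, Espinoza, and Reyes) any 3 together supply at most 4. So 3 technicians are not enough.
Delgado, Marcus, Cho, and Espinoza alone can cover everything: Feb 16→Cho, Feb 17→Delgado, Feb 18→Espinoza, Feb 19→Cho, Feb 20→Delgado, Feb 21→Marcus, Feb 22→Cho, Feb 23→Cho, Feb 24→Delgado+Marcus, Feb 25→Marcus+Espinoza.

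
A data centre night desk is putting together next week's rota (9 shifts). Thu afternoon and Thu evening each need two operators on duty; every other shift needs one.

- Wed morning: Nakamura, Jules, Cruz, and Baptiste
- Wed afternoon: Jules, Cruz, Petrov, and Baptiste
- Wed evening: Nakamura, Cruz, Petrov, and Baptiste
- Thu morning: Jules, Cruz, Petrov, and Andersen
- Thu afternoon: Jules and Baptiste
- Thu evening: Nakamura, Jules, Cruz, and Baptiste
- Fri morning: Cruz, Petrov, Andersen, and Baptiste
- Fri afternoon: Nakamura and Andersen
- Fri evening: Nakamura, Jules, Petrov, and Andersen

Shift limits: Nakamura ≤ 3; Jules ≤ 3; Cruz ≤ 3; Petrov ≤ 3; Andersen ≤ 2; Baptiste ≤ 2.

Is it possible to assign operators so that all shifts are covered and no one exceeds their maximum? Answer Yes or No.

Yes

Thu afternoon can only be covered by Jules and Baptiste, so that assignment is forced.
One valid schedule: Wed morning→Nakamura, Wed afternoon→Jules, Wed evening→Nakamura, Thu morning→Jules, Thu afternoon→Jules+Baptiste, Thu evening→Cruz+Baptiste, Fri morning→Cruz, Fri afternoon→Nakamura, Fri evening→Petrov.
Loads: Nakamura 3/3, Jules 3/3, Cruz 2/3, Petrov 1/3, Andersen 0/2, Baptiste 2/2 — all within limits.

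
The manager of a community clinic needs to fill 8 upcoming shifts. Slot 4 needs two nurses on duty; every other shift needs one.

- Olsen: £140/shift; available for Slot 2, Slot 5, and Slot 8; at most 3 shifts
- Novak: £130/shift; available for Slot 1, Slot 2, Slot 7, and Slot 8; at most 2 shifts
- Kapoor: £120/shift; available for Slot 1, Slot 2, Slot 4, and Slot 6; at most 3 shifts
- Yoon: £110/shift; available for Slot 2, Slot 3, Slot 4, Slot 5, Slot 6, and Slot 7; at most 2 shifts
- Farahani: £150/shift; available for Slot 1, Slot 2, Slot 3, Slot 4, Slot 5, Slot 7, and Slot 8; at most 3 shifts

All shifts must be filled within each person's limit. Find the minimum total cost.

£1120

Picking the cheapest available nurse for each shift independently would cost £1030, but that ignores the shift limits.
An optimal schedule: Slot 1→Kapoor, Slot 2→Olsen, Slot 3→Yoon, Slot 4→Yoon+Kapoor, Slot 5→Olsen, Slot 6→Kapoor, Slot 7→Novak, Slot 8→Novak.
Total: 120 + 140 + 110 + 110 + 120 + 140 + 120 + 130 + 130 = £1120.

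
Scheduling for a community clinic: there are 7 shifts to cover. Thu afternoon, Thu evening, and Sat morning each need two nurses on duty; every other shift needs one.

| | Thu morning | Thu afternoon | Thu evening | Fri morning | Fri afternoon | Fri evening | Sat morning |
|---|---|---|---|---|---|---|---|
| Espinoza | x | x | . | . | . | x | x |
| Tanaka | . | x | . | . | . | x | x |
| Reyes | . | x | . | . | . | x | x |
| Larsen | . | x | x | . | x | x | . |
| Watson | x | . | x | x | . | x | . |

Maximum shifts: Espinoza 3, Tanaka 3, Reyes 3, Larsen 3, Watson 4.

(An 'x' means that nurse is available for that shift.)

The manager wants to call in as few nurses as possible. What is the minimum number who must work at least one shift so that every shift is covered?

4

10 slots to fill and no one can take more than 4, so at least ⌈10/4⌉ = 3 nurses are needed.
Shifts {Thu evening, Sat morning} need 4 slots, but among the nurses available for them (Espinoza, Tanaka, Reyes, Larsen, and Watson) any 3 together supply at most 3. So 3 nurses are not enough.
Espinoza, Tanaka, Larsen, and Watson alone can cover everything: Thu morning→Espinoza, Thu afternoon→Espinoza+Tanaka, Thu evening→Larsen+Watson, Fri morning→Watson, Fri afternoon→Larsen, Fri evening→Tanaka, Sat morning→Espinoza+Tanaka.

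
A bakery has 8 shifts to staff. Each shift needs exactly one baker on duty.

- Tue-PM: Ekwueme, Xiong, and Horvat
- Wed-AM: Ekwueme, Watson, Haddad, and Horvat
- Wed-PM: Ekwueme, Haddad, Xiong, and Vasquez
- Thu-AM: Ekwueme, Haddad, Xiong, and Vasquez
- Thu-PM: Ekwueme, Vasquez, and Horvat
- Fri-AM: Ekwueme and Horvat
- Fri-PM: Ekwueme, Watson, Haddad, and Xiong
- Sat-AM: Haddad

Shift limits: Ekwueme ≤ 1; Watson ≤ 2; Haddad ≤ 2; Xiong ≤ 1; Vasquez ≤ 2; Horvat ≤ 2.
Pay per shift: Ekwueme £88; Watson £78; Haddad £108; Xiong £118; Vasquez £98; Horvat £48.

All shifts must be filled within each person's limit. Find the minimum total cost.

£644

Sat-AM can only be covered by Haddad, so that assignment is forced.
Picking the cheapest available baker for each shift independently would cost £554, but that ignores the shift limits.
An optimal schedule: Tue-PM→Horvat, Wed-AM→Watson, Wed-PM→Vasquez, Thu-AM→Vasquez, Thu-PM→Ekwueme, Fri-AM→Horvat, Fri-PM→Watson, Sat-AM→Haddad.
Total: 48 + 78 + 98 + 98 + 88 + 48 + 78 + 108 = £644.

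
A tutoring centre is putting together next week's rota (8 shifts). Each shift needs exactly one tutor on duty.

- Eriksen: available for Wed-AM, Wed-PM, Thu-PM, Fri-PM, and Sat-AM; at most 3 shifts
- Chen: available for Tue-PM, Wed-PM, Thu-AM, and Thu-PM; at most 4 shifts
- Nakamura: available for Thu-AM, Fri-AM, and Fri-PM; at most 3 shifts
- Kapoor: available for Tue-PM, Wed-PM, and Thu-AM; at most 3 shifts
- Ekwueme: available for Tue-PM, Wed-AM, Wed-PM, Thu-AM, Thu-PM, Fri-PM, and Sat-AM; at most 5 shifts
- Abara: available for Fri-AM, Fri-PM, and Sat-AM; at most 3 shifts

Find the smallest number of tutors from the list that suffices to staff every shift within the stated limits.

8 slots to fill and no one can take more than 5, so at least ⌈8/5⌉ = 2 tutors are needed.
Nakamura and Ekwueme alone can cover everything: Tue-PM→Ekwueme, Wed-AM→Ekwueme, Wed-PM→Ekwueme, Thu-AM→Nakamura, Thu-PM→Ekwueme, Fri-AM→Nakamura, Fri-PM→Nakamura, Sat-AM→Ekwueme.

2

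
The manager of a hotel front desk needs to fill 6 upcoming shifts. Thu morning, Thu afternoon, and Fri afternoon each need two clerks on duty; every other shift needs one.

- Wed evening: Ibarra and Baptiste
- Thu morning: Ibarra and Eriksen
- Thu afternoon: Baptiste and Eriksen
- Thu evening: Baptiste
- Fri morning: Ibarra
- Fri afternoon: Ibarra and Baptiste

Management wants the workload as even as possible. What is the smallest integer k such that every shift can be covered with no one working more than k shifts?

With 3 clerks and 9 worker-slots to fill, someone must work at least ⌈9/3⌉ = 3 shifts, so k ≥ 3.
k = 3 is infeasible (exhaustive check).
k = 4 works: Wed evening→Ibarra, Thu morning→Ibarra+Eriksen, Thu afternoon→Baptiste+Eriksen, Thu evening→Baptiste, Fri morning→Ibarra, Fri afternoon→Ibarra+Baptiste.
Loads: Ibarra 4, Baptiste 3, Eriksen 2 — all ≤ 4.

4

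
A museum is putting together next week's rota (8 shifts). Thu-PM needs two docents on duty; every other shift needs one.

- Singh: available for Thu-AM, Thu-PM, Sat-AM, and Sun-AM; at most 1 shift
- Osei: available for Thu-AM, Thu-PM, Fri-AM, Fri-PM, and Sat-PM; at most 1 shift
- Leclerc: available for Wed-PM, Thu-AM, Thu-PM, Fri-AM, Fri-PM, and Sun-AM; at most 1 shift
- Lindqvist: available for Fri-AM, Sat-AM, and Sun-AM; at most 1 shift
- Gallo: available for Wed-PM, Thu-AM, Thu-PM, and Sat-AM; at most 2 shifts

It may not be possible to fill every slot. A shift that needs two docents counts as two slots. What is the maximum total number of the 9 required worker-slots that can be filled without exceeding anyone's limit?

6

Total capacity across all docents is 1+1+1+1+2 = 6, and 9 slots are needed, so at most 6 can be filled.
An assignment achieving 6: Wed-PM→Leclerc, Thu-AM→Gallo, Thu-PM→Gallo, Fri-AM→Lindqvist, Sat-AM→Singh, Sat-PM→Osei.
Loads: Singh 1/1, Osei 1/1, Leclerc 1/1, Lindqvist 1/1, Gallo 2/2.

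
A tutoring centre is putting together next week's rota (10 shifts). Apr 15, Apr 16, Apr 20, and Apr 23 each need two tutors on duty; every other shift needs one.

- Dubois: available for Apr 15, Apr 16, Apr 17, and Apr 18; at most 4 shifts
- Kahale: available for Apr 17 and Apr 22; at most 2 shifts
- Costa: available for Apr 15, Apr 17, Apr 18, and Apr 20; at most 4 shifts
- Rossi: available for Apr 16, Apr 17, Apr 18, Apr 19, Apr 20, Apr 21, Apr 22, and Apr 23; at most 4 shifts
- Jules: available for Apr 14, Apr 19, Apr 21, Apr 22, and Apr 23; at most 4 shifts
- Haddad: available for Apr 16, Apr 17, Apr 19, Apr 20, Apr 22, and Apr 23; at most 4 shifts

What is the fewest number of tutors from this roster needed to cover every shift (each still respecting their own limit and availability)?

14 slots to fill and no one can take more than 4, so at least ⌈14/4⌉ = 4 tutors are needed.
Dubois, Costa, Rossi, and Jules alone can cover everything: Apr 14→Jules, Apr 15→Dubois+Costa, Apr 16→Dubois+Rossi, Apr 17→Dubois, Apr 18→Dubois, Apr 19→Rossi, Apr 20→Costa+Rossi, Apr 21→Jules, Apr 22→Jules, Apr 23→Rossi+Jules.

4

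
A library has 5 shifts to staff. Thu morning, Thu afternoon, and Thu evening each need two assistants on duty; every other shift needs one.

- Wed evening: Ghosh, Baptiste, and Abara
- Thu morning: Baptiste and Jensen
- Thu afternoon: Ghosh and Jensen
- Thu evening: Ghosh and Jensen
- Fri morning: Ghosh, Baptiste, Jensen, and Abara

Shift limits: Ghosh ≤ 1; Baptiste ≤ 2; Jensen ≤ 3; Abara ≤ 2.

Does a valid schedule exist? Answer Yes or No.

Total capacity is 8 and 8 slots are needed, so capacity alone doesn't rule it out.
Shifts {Thu afternoon, Thu evening} need 4 worker-slots in total, but the assistants available for any of those shifts (Ghosh and Jensen) can supply at most 3 among them. So no valid schedule exists.

No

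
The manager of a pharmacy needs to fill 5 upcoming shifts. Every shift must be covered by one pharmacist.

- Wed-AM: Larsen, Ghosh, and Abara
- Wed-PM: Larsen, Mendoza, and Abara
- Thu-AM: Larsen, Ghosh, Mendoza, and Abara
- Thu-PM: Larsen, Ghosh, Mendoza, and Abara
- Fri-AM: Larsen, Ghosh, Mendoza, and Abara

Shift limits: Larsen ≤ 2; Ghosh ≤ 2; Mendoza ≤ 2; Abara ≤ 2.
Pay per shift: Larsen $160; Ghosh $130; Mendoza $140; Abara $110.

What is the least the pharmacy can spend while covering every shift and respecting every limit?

$620

Picking the cheapest available pharmacist for each shift independently would cost $550, but that ignores the shift limits.
An optimal schedule: Wed-AM→Abara, Wed-PM→Abara, Thu-AM→Ghosh, Thu-PM→Ghosh, Fri-AM→Mendoza.
Total: 110 + 110 + 130 + 130 + 140 = $620.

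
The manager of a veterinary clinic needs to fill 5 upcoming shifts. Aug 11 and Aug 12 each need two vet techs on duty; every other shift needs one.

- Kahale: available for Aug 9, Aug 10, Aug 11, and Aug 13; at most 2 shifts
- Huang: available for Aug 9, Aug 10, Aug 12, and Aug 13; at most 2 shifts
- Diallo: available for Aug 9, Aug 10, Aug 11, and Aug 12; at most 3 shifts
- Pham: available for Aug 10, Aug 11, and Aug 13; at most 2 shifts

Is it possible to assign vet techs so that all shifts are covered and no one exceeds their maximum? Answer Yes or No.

Yes

Aug 12 can only be covered by Huang and Diallo, so that assignment is forced.
One valid schedule: Aug 9→Kahale, Aug 10→Diallo, Aug 11→Kahale+Diallo, Aug 12→Huang+Diallo, Aug 13→Huang.
Loads: Kahale 2/2, Huang 2/2, Diallo 3/3, Pham 0/2 — all within limits.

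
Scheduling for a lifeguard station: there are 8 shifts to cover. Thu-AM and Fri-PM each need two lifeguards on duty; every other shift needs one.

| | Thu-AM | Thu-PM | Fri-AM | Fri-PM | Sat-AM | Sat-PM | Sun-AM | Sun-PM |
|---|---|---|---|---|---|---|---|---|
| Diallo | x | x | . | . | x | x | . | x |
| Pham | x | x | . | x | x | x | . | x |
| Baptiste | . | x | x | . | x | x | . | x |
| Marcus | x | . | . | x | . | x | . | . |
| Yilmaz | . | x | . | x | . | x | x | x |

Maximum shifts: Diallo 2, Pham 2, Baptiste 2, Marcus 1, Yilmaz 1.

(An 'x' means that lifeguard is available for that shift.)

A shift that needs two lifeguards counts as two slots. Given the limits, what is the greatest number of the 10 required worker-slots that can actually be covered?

8

Total capacity across all lifeguards is 2+2+2+1+1 = 8, and 10 slots are needed, so at most 8 can be filled.
An assignment achieving 8: Thu-AM→Diallo+Pham, Thu-PM→Baptiste, Fri-AM→Baptiste, Fri-PM→Pham+Marcus, Sat-AM→Diallo, Sun-AM→Yilmaz.
Loads: Diallo 2/2, Pham 2/2, Baptiste 2/2, Marcus 1/1, Yilmaz 1/1.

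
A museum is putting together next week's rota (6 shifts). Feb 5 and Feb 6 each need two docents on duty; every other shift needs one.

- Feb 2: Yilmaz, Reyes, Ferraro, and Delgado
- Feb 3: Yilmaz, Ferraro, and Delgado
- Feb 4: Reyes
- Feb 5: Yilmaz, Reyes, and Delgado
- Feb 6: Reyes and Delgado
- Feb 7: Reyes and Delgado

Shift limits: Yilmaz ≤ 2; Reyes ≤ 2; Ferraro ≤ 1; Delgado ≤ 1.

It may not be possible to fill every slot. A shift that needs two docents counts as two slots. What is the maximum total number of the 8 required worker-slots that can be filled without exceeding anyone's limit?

Total capacity across all docents is 2+2+1+1 = 6, and 8 slots are needed, so at most 6 can be filled.
An assignment achieving 6: Feb 2→Ferraro, Feb 3→Yilmaz, Feb 4→Reyes, Feb 5→Yilmaz, Feb 6→Reyes+Delgado.
Loads: Yilmaz 2/2, Reyes 2/2, Ferraro 1/1, Delgado 1/1.

6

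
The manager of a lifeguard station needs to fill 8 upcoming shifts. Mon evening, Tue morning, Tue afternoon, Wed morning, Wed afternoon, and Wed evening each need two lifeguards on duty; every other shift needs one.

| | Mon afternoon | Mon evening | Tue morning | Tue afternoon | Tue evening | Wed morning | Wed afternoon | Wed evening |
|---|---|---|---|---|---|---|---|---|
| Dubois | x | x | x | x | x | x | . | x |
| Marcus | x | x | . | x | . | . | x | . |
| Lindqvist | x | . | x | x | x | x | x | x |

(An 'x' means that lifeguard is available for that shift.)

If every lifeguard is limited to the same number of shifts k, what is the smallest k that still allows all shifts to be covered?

5

With 3 lifeguards and 14 worker-slots to fill, someone must work at least ⌈14/3⌉ = 5 shifts, so k ≥ 5.
k = 5 works: Mon afternoon→Marcus, Mon evening→Dubois+Marcus, Tue morning→Dubois+Lindqvist, Tue afternoon→Marcus+Lindqvist, Tue evening→Dubois, Wed morning→Dubois+Lindqvist, Wed afternoon→Marcus+Lindqvist, Wed evening→Dubois+Lindqvist.
Loads: Dubois 5, Marcus 4, Lindqvist 5 — all ≤ 5.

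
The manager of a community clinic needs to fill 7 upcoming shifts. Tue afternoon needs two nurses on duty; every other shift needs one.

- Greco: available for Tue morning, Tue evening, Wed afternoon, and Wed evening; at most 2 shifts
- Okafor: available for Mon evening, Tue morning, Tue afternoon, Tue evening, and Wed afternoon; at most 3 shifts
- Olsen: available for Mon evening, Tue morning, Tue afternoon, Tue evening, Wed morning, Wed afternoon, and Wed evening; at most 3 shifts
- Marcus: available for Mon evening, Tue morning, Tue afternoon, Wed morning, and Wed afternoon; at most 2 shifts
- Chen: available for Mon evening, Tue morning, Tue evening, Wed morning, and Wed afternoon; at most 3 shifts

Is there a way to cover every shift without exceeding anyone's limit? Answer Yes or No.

Yes

One valid schedule: Mon evening→Okafor, Tue morning→Okafor, Tue afternoon→Okafor+Olsen, Tue evening→Greco, Wed morning→Olsen, Wed afternoon→Olsen, Wed evening→Greco.
Loads: Greco 2/2, Okafor 3/3, Olsen 3/3, Marcus 0/2, Chen 0/3 — all within limits.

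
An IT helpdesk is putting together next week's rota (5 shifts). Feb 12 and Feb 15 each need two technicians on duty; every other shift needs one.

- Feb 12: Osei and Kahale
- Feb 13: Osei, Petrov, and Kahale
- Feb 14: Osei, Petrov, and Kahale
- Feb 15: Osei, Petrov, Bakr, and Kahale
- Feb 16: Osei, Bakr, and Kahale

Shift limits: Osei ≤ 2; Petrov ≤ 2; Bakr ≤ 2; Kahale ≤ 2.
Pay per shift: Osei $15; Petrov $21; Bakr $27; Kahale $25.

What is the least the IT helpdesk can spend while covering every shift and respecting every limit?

$149

Feb 12 can only be covered by Osei and Kahale, so that assignment is forced.
Picking the cheapest available technician for each shift independently would cost $121, but that ignores the shift limits.
An optimal schedule: Feb 12→Osei+Kahale, Feb 13→Osei, Feb 14→Petrov, Feb 15→Petrov+Bakr, Feb 16→Kahale.
Total: 15 + 25 + 15 + 21 + 21 + 27 + 25 = $149.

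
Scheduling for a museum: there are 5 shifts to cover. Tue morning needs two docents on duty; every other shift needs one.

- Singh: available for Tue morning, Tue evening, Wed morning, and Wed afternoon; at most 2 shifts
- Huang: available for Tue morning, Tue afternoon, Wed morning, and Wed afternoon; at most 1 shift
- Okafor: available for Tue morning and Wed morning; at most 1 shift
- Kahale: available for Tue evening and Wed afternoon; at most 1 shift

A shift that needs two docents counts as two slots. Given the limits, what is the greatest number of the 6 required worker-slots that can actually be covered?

5

Total capacity across all docents is 2+1+1+1 = 5, and 6 slots are needed, so at most 5 can be filled.
An assignment achieving 5: Tue morning→Singh+Okafor, Tue afternoon→Huang, Tue evening→Singh, Wed afternoon→Kahale.
Loads: Singh 2/2, Huang 1/1, Okafor 1/1, Kahale 1/1.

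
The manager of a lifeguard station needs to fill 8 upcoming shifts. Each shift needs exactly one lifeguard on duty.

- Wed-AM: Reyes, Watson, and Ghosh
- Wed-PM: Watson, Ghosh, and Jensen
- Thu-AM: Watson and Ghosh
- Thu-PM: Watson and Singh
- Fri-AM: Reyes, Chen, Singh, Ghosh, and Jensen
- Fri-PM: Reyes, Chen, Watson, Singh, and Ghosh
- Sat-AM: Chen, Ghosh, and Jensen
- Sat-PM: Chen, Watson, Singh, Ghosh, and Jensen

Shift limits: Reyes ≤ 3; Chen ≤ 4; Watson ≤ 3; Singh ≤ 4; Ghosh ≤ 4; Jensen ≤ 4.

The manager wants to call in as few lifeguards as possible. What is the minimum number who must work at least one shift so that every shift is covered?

2

8 slots to fill and no one can take more than 4, so at least ⌈8/4⌉ = 2 lifeguards are needed.
Singh and Ghosh alone can cover everything: Wed-AM→Ghosh, Wed-PM→Ghosh, Thu-AM→Ghosh, Thu-PM→Singh, Fri-AM→Singh, Fri-PM→Singh, Sat-AM→Ghosh, Sat-PM→Singh.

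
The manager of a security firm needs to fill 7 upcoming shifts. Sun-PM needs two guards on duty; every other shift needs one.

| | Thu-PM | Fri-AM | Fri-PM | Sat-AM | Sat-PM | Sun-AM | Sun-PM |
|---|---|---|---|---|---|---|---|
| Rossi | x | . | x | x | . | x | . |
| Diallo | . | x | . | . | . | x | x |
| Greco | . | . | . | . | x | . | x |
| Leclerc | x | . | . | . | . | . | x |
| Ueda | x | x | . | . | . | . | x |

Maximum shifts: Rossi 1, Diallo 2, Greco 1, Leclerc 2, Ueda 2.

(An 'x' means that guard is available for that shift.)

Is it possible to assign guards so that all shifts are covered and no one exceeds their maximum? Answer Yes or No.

No

Total capacity is 8 and 8 slots are needed, so capacity alone doesn't rule it out.
Shifts {Fri-PM, Sat-AM} need 2 worker-slots in total, but the guards available for any of those shifts (Rossi) can supply at most 1 among them. So no valid schedule exists.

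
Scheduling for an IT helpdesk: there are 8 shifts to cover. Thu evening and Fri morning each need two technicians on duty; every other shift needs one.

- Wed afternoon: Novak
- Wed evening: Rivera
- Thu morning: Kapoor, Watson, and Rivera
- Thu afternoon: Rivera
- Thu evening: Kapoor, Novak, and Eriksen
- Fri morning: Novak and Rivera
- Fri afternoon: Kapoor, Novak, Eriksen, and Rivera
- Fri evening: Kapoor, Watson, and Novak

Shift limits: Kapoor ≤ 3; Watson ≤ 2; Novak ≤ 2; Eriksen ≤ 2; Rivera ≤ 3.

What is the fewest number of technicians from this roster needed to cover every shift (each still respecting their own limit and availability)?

10 slots to fill and no one can take more than 3, so at least ⌈10/3⌉ = 4 technicians are needed.
Kapoor, Novak, Eriksen, and Rivera alone can cover everything: Wed afternoon→Novak, Wed evening→Rivera, Thu morning→Kapoor, Thu afternoon→Rivera, Thu evening→Kapoor+Eriksen, Fri morning→Novak+Rivera, Fri afternoon→Eriksen, Fri evening→Kapoor.

4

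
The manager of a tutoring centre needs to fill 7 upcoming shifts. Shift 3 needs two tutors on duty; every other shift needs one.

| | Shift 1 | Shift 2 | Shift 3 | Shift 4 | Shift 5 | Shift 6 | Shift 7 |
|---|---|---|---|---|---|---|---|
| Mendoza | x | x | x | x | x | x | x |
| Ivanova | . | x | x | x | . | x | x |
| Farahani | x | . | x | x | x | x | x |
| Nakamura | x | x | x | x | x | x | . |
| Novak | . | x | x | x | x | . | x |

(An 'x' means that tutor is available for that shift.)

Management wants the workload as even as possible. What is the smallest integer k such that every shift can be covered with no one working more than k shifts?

With 5 tutors and 8 worker-slots to fill, someone must work at least ⌈8/5⌉ = 2 shifts, so k ≥ 2.
k = 2 works: Shift 1→Mendoza, Shift 2→Mendoza, Shift 3→Nakamura+Novak, Shift 4→Farahani, Shift 5→Farahani, Shift 6→Ivanova, Shift 7→Ivanova.
Loads: Mendoza 2, Ivanova 2, Farahani 2, Nakamura 1, Novak 1 — all ≤ 2.

2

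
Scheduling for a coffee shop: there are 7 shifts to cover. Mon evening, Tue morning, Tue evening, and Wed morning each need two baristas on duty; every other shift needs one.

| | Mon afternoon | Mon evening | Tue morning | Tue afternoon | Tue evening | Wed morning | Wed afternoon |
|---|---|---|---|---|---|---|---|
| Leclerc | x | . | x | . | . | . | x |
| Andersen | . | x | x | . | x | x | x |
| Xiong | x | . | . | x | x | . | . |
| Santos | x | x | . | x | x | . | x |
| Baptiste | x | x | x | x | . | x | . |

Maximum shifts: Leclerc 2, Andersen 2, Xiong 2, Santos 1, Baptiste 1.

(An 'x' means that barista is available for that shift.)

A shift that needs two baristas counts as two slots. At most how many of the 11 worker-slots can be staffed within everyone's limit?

8

Total capacity across all baristas is 2+2+2+1+1 = 8, and 11 slots are needed, so at most 8 can be filled.
An assignment achieving 8: Mon evening→Andersen+Santos, Tue morning→Leclerc, Tue afternoon→Xiong, Tue evening→Xiong, Wed morning→Andersen+Baptiste, Wed afternoon→Leclerc.
Loads: Leclerc 2/2, Andersen 2/2, Xiong 2/2, Santos 1/1, Baptiste 1/1.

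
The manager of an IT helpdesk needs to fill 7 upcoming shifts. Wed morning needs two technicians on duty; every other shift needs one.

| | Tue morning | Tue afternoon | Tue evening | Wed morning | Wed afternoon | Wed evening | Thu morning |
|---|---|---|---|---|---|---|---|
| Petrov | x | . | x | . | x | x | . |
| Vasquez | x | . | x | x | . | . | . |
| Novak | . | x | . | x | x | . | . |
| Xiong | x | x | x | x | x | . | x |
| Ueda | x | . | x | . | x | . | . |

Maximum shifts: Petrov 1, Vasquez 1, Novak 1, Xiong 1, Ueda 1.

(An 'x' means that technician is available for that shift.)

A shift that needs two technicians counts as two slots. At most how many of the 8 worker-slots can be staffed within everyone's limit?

5

Total capacity across all technicians is 1+1+1+1+1 = 5, and 8 slots are needed, so at most 5 can be filled.
An assignment achieving 5: Tue morning→Ueda, Tue afternoon→Novak, Wed morning→Vasquez, Wed evening→Petrov, Thu morning→Xiong.
Loads: Petrov 1/1, Vasquez 1/1, Novak 1/1, Xiong 1/1, Ueda 1/1.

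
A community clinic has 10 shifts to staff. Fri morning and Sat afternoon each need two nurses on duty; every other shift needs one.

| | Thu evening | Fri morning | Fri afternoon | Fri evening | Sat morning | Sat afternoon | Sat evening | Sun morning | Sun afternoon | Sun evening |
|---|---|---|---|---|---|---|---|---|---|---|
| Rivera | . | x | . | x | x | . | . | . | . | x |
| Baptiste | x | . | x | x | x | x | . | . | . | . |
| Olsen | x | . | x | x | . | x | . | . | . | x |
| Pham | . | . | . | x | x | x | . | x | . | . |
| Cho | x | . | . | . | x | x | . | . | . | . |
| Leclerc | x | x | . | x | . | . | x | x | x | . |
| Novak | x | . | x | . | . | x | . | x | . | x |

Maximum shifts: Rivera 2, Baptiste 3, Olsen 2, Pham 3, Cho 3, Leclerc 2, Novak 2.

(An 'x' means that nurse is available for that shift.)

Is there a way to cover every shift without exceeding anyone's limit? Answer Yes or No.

No

Total capacity is 17 and 12 slots are needed, so capacity alone doesn't rule it out.
Shifts {Fri morning, Sat evening, Sun afternoon} need 4 worker-slots in total, but the nurses available for any of those shifts (Rivera and Leclerc) can supply at most 3 among them. So no valid schedule exists.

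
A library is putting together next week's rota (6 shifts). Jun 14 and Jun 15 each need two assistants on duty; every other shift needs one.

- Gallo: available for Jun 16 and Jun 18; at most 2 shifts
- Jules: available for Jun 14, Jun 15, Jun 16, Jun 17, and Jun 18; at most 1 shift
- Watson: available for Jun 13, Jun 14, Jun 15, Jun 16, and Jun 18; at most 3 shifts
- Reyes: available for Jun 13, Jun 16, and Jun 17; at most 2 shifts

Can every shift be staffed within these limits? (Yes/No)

No

Total capacity is 8 and 8 slots are needed, so capacity alone doesn't rule it out.
Shifts {Jun 14, Jun 15} need 4 worker-slots in total, but the assistants available for any of those shifts (Jules and Watson) can supply at most 3 among them. So no valid schedule exists.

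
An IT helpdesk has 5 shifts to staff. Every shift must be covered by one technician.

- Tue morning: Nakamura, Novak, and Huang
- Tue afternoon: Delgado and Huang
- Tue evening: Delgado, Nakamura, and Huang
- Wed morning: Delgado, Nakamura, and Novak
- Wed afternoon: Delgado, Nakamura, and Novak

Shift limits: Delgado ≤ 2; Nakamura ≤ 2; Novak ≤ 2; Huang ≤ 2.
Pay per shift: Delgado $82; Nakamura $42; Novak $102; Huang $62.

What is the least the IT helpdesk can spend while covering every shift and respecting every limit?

$290

Picking the cheapest available technician for each shift independently would cost $230, but that ignores the shift limits.
An optimal schedule: Tue morning→Nakamura, Tue afternoon→Huang, Tue evening→Huang, Wed morning→Nakamura, Wed afternoon→Delgado.
Total: 42 + 62 + 62 + 42 + 82 = $290.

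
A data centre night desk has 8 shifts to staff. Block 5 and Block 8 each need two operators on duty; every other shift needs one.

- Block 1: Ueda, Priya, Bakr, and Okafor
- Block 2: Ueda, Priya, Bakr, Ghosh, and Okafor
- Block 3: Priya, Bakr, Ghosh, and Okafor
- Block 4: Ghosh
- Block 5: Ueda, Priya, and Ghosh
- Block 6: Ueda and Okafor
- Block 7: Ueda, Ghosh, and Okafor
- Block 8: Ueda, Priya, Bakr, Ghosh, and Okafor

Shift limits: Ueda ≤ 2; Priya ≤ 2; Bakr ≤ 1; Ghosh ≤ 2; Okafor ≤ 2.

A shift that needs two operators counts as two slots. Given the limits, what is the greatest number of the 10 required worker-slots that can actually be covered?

Total capacity across all operators is 2+2+1+2+2 = 9, and 10 slots are needed, so at most 9 can be filled.
An assignment achieving 9: Block 1→Priya, Block 2→Okafor, Block 3→Bakr, Block 4→Ghosh, Block 5→Ueda+Priya, Block 6→Ueda, Block 7→Ghosh, Block 8→Okafor.
Loads: Ueda 2/2, Priya 2/2, Bakr 1/1, Ghosh 2/2, Okafor 2/2.

9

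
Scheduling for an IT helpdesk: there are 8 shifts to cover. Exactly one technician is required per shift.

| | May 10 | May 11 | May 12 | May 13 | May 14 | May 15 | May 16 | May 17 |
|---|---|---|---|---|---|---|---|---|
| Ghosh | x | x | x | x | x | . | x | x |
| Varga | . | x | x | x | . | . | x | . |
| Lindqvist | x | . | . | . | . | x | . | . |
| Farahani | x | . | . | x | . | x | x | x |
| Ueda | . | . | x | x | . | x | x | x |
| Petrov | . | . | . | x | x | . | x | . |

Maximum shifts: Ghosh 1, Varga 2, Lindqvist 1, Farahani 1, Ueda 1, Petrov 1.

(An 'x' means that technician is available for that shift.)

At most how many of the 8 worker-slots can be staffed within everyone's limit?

7

Total capacity across all technicians is 1+2+1+1+1+1 = 7, and 8 slots are needed, so at most 7 can be filled.
An assignment achieving 7: May 10→Lindqvist, May 11→Ghosh, May 12→Varga, May 13→Varga, May 14→Petrov, May 15→Farahani, May 17→Ueda.
Loads: Ghosh 1/1, Varga 2/2, Lindqvist 1/1, Farahani 1/1, Ueda 1/1, Petrov 1/1.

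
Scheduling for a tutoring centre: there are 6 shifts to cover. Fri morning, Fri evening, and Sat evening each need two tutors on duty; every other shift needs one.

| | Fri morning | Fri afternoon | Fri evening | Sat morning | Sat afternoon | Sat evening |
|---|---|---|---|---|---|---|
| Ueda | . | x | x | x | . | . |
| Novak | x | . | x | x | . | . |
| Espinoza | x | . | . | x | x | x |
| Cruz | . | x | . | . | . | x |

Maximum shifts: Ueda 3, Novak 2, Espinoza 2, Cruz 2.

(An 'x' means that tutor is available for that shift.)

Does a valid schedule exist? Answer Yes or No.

Total capacity is 9 and 9 slots are needed, so capacity alone doesn't rule it out.
Shifts {Fri morning, Sat afternoon, Sat evening} need 5 worker-slots in total, but the tutors available for any of those shifts (Novak, Espinoza, and Cruz) can supply at most 4 among them. So no valid schedule exists.

No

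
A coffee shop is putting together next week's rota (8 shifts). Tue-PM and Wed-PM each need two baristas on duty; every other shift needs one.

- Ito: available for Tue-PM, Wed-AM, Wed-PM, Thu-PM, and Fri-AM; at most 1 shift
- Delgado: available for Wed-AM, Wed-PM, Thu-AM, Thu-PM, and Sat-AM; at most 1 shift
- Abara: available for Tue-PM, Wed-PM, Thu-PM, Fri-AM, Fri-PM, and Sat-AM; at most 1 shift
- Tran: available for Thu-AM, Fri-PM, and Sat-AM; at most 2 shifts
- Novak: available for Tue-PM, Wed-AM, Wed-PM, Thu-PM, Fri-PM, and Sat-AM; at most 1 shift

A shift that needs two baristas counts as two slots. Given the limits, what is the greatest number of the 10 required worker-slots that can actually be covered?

Total capacity across all baristas is 1+1+1+2+1 = 6, and 10 slots are needed, so at most 6 can be filled.
An assignment achieving 6: Tue-PM→Abara+Novak, Thu-AM→Delgado, Fri-AM→Ito, Fri-PM→Tran, Sat-AM→Tran.
Loads: Ito 1/1, Delgado 1/1, Abara 1/1, Tran 2/2, Novak 1/1.

6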